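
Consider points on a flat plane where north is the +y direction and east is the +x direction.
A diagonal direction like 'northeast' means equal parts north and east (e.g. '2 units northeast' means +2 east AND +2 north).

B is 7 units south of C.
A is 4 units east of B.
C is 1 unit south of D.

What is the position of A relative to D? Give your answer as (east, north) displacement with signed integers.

Answer: A is at (east=4, north=-8) relative to D.

Derivation:
Place D at the origin (east=0, north=0).
  C is 1 unit south of D: delta (east=+0, north=-1); C at (east=0, north=-1).
  B is 7 units south of C: delta (east=+0, north=-7); B at (east=0, north=-8).
  A is 4 units east of B: delta (east=+4, north=+0); A at (east=4, north=-8).
Therefore A relative to D: (east=4, north=-8).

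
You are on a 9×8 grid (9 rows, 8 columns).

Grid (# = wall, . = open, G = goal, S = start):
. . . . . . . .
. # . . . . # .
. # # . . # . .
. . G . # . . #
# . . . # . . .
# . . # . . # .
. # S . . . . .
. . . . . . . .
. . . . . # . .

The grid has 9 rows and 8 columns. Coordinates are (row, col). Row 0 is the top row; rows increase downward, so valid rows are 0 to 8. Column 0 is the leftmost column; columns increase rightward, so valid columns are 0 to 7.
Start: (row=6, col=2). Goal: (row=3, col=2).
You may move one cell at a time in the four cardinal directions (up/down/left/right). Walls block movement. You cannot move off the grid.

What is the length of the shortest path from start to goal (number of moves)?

BFS from (row=6, col=2) until reaching (row=3, col=2):
  Distance 0: (row=6, col=2)
  Distance 1: (row=5, col=2), (row=6, col=3), (row=7, col=2)
  Distance 2: (row=4, col=2), (row=5, col=1), (row=6, col=4), (row=7, col=1), (row=7, col=3), (row=8, col=2)
  Distance 3: (row=3, col=2), (row=4, col=1), (row=4, col=3), (row=5, col=4), (row=6, col=5), (row=7, col=0), (row=7, col=4), (row=8, col=1), (row=8, col=3)  <- goal reached here
One shortest path (3 moves): (row=6, col=2) -> (row=5, col=2) -> (row=4, col=2) -> (row=3, col=2)

Answer: Shortest path length: 3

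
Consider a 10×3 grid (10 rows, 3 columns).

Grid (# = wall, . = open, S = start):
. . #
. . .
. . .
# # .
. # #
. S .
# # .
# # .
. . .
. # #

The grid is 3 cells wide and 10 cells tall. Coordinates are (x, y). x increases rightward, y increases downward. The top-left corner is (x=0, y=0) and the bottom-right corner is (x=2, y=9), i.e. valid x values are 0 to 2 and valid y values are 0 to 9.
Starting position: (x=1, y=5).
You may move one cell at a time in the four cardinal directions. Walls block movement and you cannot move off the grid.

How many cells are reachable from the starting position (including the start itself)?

BFS flood-fill from (x=1, y=5):
  Distance 0: (x=1, y=5)
  Distance 1: (x=0, y=5), (x=2, y=5)
  Distance 2: (x=0, y=4), (x=2, y=6)
  Distance 3: (x=2, y=7)
  Distance 4: (x=2, y=8)
  Distance 5: (x=1, y=8)
  Distance 6: (x=0, y=8)
  Distance 7: (x=0, y=9)
Total reachable: 10 (grid has 19 open cells total)

Answer: Reachable cells: 10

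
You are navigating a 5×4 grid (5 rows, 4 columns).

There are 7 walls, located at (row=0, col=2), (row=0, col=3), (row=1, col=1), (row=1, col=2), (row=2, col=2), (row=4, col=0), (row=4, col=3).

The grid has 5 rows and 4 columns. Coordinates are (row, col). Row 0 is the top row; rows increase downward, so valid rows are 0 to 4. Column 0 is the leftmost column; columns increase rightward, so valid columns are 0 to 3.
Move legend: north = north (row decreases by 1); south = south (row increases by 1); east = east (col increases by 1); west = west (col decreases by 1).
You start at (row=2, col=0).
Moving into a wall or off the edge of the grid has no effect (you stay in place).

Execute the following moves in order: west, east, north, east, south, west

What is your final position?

Start: (row=2, col=0)
  west (west): blocked, stay at (row=2, col=0)
  east (east): (row=2, col=0) -> (row=2, col=1)
  north (north): blocked, stay at (row=2, col=1)
  east (east): blocked, stay at (row=2, col=1)
  south (south): (row=2, col=1) -> (row=3, col=1)
  west (west): (row=3, col=1) -> (row=3, col=0)
Final: (row=3, col=0)

Answer: Final position: (row=3, col=0)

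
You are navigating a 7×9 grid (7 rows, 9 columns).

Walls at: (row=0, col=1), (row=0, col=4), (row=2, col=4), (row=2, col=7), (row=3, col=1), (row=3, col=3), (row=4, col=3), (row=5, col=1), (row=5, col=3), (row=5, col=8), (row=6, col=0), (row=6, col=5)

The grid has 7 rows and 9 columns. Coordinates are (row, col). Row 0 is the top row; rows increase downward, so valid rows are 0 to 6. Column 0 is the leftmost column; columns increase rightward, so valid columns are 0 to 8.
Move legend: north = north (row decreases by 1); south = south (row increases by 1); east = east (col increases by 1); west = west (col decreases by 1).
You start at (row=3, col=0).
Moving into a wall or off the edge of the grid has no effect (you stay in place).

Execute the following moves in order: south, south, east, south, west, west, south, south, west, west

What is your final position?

Start: (row=3, col=0)
  south (south): (row=3, col=0) -> (row=4, col=0)
  south (south): (row=4, col=0) -> (row=5, col=0)
  east (east): blocked, stay at (row=5, col=0)
  south (south): blocked, stay at (row=5, col=0)
  west (west): blocked, stay at (row=5, col=0)
  west (west): blocked, stay at (row=5, col=0)
  south (south): blocked, stay at (row=5, col=0)
  south (south): blocked, stay at (row=5, col=0)
  west (west): blocked, stay at (row=5, col=0)
  west (west): blocked, stay at (row=5, col=0)
Final: (row=5, col=0)

Answer: Final position: (row=5, col=0)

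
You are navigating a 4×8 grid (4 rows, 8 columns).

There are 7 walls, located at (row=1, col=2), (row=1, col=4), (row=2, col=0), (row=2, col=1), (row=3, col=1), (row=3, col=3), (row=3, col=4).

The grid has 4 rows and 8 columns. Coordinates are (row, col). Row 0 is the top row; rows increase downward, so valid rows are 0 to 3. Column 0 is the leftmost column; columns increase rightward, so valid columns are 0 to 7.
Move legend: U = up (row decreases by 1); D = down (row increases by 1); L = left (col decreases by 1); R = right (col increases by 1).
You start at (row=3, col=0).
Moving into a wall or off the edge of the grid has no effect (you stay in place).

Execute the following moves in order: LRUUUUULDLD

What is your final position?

Answer: Final position: (row=3, col=0)

Derivation:
Start: (row=3, col=0)
  L (left): blocked, stay at (row=3, col=0)
  R (right): blocked, stay at (row=3, col=0)
  [×5]U (up): blocked, stay at (row=3, col=0)
  L (left): blocked, stay at (row=3, col=0)
  D (down): blocked, stay at (row=3, col=0)
  L (left): blocked, stay at (row=3, col=0)
  D (down): blocked, stay at (row=3, col=0)
Final: (row=3, col=0)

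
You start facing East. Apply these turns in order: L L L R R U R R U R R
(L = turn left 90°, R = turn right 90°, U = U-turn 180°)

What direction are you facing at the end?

Start: East
  L (left (90° counter-clockwise)) -> North
  L (left (90° counter-clockwise)) -> West
  L (left (90° counter-clockwise)) -> South
  R (right (90° clockwise)) -> West
  R (right (90° clockwise)) -> North
  U (U-turn (180°)) -> South
  R (right (90° clockwise)) -> West
  R (right (90° clockwise)) -> North
  U (U-turn (180°)) -> South
  R (right (90° clockwise)) -> West
  R (right (90° clockwise)) -> North
Final: North

Answer: Final heading: North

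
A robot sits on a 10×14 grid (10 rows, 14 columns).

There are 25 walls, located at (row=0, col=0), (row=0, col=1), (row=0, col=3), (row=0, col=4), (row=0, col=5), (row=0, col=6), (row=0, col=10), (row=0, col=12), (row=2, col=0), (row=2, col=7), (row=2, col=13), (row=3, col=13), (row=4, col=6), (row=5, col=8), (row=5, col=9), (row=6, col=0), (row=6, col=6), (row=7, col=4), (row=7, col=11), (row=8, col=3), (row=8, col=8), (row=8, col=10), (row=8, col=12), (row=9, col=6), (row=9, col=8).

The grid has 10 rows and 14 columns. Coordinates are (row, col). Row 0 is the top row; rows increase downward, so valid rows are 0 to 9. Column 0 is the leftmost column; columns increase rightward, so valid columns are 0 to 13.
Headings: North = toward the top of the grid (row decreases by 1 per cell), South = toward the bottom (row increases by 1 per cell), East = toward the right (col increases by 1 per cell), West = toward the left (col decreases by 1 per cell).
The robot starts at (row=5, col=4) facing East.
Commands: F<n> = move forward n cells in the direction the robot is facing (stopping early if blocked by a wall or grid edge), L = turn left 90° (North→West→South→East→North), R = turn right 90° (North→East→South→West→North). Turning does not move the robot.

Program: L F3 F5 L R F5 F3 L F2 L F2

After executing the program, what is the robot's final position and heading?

Answer: Final position: (row=3, col=2), facing South

Derivation:
Start: (row=5, col=4), facing East
  L: turn left, now facing North
  F3: move forward 3, now at (row=2, col=4)
  F5: move forward 1/5 (blocked), now at (row=1, col=4)
  L: turn left, now facing West
  R: turn right, now facing North
  F5: move forward 0/5 (blocked), now at (row=1, col=4)
  F3: move forward 0/3 (blocked), now at (row=1, col=4)
  L: turn left, now facing West
  F2: move forward 2, now at (row=1, col=2)
  L: turn left, now facing South
  F2: move forward 2, now at (row=3, col=2)
Final: (row=3, col=2), facing South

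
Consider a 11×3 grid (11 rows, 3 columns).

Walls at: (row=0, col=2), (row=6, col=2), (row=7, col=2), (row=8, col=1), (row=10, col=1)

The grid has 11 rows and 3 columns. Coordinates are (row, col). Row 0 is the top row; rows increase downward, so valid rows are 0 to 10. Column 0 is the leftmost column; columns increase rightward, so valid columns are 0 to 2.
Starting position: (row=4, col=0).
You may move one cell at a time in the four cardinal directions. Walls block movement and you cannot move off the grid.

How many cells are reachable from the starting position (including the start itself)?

BFS flood-fill from (row=4, col=0):
  Distance 0: (row=4, col=0)
  Distance 1: (row=3, col=0), (row=4, col=1), (row=5, col=0)
  Distance 2: (row=2, col=0), (row=3, col=1), (row=4, col=2), (row=5, col=1), (row=6, col=0)
  Distance 3: (row=1, col=0), (row=2, col=1), (row=3, col=2), (row=5, col=2), (row=6, col=1), (row=7, col=0)
  Distance 4: (row=0, col=0), (row=1, col=1), (row=2, col=2), (row=7, col=1), (row=8, col=0)
  Distance 5: (row=0, col=1), (row=1, col=2), (row=9, col=0)
  Distance 6: (row=9, col=1), (row=10, col=0)
  Distance 7: (row=9, col=2)
  Distance 8: (row=8, col=2), (row=10, col=2)
Total reachable: 28 (grid has 28 open cells total)

Answer: Reachable cells: 28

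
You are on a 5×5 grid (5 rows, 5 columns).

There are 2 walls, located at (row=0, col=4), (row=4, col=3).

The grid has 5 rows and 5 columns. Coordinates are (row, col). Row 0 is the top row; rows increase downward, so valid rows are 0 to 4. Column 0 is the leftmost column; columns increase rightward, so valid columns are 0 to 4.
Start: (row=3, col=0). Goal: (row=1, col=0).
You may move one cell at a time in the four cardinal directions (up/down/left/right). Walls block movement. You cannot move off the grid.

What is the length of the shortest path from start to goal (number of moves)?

BFS from (row=3, col=0) until reaching (row=1, col=0):
  Distance 0: (row=3, col=0)
  Distance 1: (row=2, col=0), (row=3, col=1), (row=4, col=0)
  Distance 2: (row=1, col=0), (row=2, col=1), (row=3, col=2), (row=4, col=1)  <- goal reached here
One shortest path (2 moves): (row=3, col=0) -> (row=2, col=0) -> (row=1, col=0)

Answer: Shortest path length: 2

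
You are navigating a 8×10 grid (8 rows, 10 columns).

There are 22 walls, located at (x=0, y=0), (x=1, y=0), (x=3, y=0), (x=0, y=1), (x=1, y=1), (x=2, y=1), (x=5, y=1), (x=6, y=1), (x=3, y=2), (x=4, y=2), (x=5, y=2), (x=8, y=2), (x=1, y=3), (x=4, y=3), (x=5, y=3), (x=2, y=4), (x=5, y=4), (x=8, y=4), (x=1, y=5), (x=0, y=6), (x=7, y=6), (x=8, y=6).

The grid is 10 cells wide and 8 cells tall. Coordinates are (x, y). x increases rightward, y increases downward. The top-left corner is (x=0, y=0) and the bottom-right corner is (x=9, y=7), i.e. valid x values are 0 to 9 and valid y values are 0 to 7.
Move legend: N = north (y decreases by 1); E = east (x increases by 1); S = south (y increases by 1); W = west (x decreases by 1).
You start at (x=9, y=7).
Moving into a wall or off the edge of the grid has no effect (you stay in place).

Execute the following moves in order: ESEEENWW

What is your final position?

Start: (x=9, y=7)
  E (east): blocked, stay at (x=9, y=7)
  S (south): blocked, stay at (x=9, y=7)
  [×3]E (east): blocked, stay at (x=9, y=7)
  N (north): (x=9, y=7) -> (x=9, y=6)
  W (west): blocked, stay at (x=9, y=6)
  W (west): blocked, stay at (x=9, y=6)
Final: (x=9, y=6)

Answer: Final position: (x=9, y=6)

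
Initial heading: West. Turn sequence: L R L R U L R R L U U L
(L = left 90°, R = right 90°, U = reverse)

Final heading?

Answer: Final heading: North

Derivation:
Start: West
  L (left (90° counter-clockwise)) -> South
  R (right (90° clockwise)) -> West
  L (left (90° counter-clockwise)) -> South
  R (right (90° clockwise)) -> West
  U (U-turn (180°)) -> East
  L (left (90° counter-clockwise)) -> North
  R (right (90° clockwise)) -> East
  R (right (90° clockwise)) -> South
  L (left (90° counter-clockwise)) -> East
  U (U-turn (180°)) -> West
  U (U-turn (180°)) -> East
  L (left (90° counter-clockwise)) -> North
Final: North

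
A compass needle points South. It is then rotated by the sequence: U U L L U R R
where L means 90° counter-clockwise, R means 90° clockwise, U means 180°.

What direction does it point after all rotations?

Start: South
  U (U-turn (180°)) -> North
  U (U-turn (180°)) -> South
  L (left (90° counter-clockwise)) -> East
  L (left (90° counter-clockwise)) -> North
  U (U-turn (180°)) -> South
  R (right (90° clockwise)) -> West
  R (right (90° clockwise)) -> North
Final: North

Answer: Final heading: North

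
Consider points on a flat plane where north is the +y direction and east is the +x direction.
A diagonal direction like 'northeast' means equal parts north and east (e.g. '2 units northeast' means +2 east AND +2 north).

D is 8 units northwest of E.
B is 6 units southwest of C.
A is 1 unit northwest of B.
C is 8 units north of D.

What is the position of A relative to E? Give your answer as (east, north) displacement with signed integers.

Place E at the origin (east=0, north=0).
  D is 8 units northwest of E: delta (east=-8, north=+8); D at (east=-8, north=8).
  C is 8 units north of D: delta (east=+0, north=+8); C at (east=-8, north=16).
  B is 6 units southwest of C: delta (east=-6, north=-6); B at (east=-14, north=10).
  A is 1 unit northwest of B: delta (east=-1, north=+1); A at (east=-15, north=11).
Therefore A relative to E: (east=-15, north=11).

Answer: A is at (east=-15, north=11) relative to E.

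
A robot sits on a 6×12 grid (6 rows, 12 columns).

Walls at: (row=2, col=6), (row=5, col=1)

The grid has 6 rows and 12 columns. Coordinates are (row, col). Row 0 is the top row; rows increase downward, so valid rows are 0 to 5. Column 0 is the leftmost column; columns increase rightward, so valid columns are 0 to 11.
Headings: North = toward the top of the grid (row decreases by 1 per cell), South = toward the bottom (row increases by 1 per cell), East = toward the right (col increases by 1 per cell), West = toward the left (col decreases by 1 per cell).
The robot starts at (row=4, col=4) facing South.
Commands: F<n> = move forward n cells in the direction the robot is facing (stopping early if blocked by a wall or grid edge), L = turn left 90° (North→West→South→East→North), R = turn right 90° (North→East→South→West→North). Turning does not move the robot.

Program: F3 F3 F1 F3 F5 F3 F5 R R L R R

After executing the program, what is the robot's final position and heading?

Start: (row=4, col=4), facing South
  F3: move forward 1/3 (blocked), now at (row=5, col=4)
  F3: move forward 0/3 (blocked), now at (row=5, col=4)
  F1: move forward 0/1 (blocked), now at (row=5, col=4)
  F3: move forward 0/3 (blocked), now at (row=5, col=4)
  F5: move forward 0/5 (blocked), now at (row=5, col=4)
  F3: move forward 0/3 (blocked), now at (row=5, col=4)
  F5: move forward 0/5 (blocked), now at (row=5, col=4)
  R: turn right, now facing West
  R: turn right, now facing North
  L: turn left, now facing West
  R: turn right, now facing North
  R: turn right, now facing East
Final: (row=5, col=4), facing East

Answer: Final position: (row=5, col=4), facing East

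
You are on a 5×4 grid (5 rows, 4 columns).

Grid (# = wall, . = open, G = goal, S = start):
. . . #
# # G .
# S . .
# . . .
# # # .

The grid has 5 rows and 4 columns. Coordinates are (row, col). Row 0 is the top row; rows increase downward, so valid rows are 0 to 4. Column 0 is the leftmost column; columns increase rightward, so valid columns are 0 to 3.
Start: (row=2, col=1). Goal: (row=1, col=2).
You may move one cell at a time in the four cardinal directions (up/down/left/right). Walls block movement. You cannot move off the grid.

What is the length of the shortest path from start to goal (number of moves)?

Answer: Shortest path length: 2

Derivation:
BFS from (row=2, col=1) until reaching (row=1, col=2):
  Distance 0: (row=2, col=1)
  Distance 1: (row=2, col=2), (row=3, col=1)
  Distance 2: (row=1, col=2), (row=2, col=3), (row=3, col=2)  <- goal reached here
One shortest path (2 moves): (row=2, col=1) -> (row=2, col=2) -> (row=1, col=2)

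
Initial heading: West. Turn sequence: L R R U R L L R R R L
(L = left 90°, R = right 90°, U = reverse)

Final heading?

Start: West
  L (left (90° counter-clockwise)) -> South
  R (right (90° clockwise)) -> West
  R (right (90° clockwise)) -> North
  U (U-turn (180°)) -> South
  R (right (90° clockwise)) -> West
  L (left (90° counter-clockwise)) -> South
  L (left (90° counter-clockwise)) -> East
  R (right (90° clockwise)) -> South
  R (right (90° clockwise)) -> West
  R (right (90° clockwise)) -> North
  L (left (90° counter-clockwise)) -> West
Final: West

Answer: Final heading: West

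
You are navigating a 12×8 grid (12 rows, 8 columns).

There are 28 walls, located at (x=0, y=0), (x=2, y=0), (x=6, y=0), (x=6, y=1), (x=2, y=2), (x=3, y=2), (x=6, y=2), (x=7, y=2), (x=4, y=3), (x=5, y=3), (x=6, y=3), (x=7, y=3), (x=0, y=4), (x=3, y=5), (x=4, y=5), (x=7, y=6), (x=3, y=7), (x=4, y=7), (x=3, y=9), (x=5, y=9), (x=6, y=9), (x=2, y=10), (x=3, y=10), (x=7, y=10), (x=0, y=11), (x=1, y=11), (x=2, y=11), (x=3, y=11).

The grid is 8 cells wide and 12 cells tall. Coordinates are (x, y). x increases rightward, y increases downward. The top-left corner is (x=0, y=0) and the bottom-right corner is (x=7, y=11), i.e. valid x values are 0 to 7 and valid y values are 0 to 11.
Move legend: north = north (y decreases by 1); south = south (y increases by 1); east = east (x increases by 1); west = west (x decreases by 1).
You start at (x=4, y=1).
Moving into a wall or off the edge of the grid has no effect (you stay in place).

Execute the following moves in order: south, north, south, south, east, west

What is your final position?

Start: (x=4, y=1)
  south (south): (x=4, y=1) -> (x=4, y=2)
  north (north): (x=4, y=2) -> (x=4, y=1)
  south (south): (x=4, y=1) -> (x=4, y=2)
  south (south): blocked, stay at (x=4, y=2)
  east (east): (x=4, y=2) -> (x=5, y=2)
  west (west): (x=5, y=2) -> (x=4, y=2)
Final: (x=4, y=2)

Answer: Final position: (x=4, y=2)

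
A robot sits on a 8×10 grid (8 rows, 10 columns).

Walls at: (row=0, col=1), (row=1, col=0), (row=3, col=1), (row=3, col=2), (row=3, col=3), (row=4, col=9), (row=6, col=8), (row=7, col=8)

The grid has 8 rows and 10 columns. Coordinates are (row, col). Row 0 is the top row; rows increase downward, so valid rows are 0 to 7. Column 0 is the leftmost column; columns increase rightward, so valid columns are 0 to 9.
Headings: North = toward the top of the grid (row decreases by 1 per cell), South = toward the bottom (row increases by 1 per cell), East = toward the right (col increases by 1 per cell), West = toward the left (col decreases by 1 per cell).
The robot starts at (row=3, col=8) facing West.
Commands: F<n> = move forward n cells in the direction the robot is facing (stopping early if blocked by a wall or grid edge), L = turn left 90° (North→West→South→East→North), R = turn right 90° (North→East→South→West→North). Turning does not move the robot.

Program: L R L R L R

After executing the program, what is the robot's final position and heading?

Start: (row=3, col=8), facing West
  L: turn left, now facing South
  R: turn right, now facing West
  L: turn left, now facing South
  R: turn right, now facing West
  L: turn left, now facing South
  R: turn right, now facing West
Final: (row=3, col=8), facing West

Answer: Final position: (row=3, col=8), facing West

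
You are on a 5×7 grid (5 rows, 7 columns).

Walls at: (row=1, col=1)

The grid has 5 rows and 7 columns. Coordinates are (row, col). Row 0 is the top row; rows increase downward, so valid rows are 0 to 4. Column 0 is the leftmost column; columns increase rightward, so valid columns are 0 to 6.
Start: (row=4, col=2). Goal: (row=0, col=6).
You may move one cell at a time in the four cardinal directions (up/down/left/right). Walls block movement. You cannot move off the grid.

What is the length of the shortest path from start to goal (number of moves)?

BFS from (row=4, col=2) until reaching (row=0, col=6):
  Distance 0: (row=4, col=2)
  Distance 1: (row=3, col=2), (row=4, col=1), (row=4, col=3)
  Distance 2: (row=2, col=2), (row=3, col=1), (row=3, col=3), (row=4, col=0), (row=4, col=4)
  Distance 3: (row=1, col=2), (row=2, col=1), (row=2, col=3), (row=3, col=0), (row=3, col=4), (row=4, col=5)
  Distance 4: (row=0, col=2), (row=1, col=3), (row=2, col=0), (row=2, col=4), (row=3, col=5), (row=4, col=6)
  Distance 5: (row=0, col=1), (row=0, col=3), (row=1, col=0), (row=1, col=4), (row=2, col=5), (row=3, col=6)
  Distance 6: (row=0, col=0), (row=0, col=4), (row=1, col=5), (row=2, col=6)
  Distance 7: (row=0, col=5), (row=1, col=6)
  Distance 8: (row=0, col=6)  <- goal reached here
One shortest path (8 moves): (row=4, col=2) -> (row=4, col=3) -> (row=4, col=4) -> (row=4, col=5) -> (row=4, col=6) -> (row=3, col=6) -> (row=2, col=6) -> (row=1, col=6) -> (row=0, col=6)

Answer: Shortest path length: 8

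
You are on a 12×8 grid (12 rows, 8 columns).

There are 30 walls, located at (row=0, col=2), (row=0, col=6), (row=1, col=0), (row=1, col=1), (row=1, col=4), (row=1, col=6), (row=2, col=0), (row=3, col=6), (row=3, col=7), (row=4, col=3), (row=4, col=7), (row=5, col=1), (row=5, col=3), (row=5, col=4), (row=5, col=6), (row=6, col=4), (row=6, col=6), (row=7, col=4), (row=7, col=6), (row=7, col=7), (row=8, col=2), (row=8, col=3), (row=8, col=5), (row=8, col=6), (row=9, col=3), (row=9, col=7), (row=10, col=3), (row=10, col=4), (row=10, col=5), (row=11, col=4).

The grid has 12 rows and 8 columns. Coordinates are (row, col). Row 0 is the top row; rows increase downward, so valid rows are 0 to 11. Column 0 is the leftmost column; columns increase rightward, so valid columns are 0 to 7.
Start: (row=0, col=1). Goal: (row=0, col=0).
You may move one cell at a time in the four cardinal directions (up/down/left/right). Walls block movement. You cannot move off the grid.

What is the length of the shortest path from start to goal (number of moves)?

Answer: Shortest path length: 1

Derivation:
BFS from (row=0, col=1) until reaching (row=0, col=0):
  Distance 0: (row=0, col=1)
  Distance 1: (row=0, col=0)  <- goal reached here
One shortest path (1 moves): (row=0, col=1) -> (row=0, col=0)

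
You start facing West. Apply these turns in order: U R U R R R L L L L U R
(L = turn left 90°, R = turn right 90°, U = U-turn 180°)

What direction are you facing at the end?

Answer: Final heading: South

Derivation:
Start: West
  U (U-turn (180°)) -> East
  R (right (90° clockwise)) -> South
  U (U-turn (180°)) -> North
  R (right (90° clockwise)) -> East
  R (right (90° clockwise)) -> South
  R (right (90° clockwise)) -> West
  L (left (90° counter-clockwise)) -> South
  L (left (90° counter-clockwise)) -> East
  L (left (90° counter-clockwise)) -> North
  L (left (90° counter-clockwise)) -> West
  U (U-turn (180°)) -> East
  R (right (90° clockwise)) -> South
Final: South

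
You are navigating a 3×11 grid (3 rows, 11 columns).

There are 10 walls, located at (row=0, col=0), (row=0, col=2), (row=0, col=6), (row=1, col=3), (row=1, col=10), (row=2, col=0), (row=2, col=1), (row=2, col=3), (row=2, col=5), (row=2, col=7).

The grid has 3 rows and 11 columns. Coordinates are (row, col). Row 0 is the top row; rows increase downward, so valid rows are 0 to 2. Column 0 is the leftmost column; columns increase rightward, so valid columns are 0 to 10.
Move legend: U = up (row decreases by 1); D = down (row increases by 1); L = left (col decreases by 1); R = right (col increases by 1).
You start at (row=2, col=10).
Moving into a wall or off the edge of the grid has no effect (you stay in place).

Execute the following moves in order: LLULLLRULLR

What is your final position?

Answer: Final position: (row=1, col=5)

Derivation:
Start: (row=2, col=10)
  L (left): (row=2, col=10) -> (row=2, col=9)
  L (left): (row=2, col=9) -> (row=2, col=8)
  U (up): (row=2, col=8) -> (row=1, col=8)
  L (left): (row=1, col=8) -> (row=1, col=7)
  L (left): (row=1, col=7) -> (row=1, col=6)
  L (left): (row=1, col=6) -> (row=1, col=5)
  R (right): (row=1, col=5) -> (row=1, col=6)
  U (up): blocked, stay at (row=1, col=6)
  L (left): (row=1, col=6) -> (row=1, col=5)
  L (left): (row=1, col=5) -> (row=1, col=4)
  R (right): (row=1, col=4) -> (row=1, col=5)
Final: (row=1, col=5)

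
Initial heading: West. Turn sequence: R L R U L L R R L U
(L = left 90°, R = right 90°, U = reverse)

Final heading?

Answer: Final heading: West

Derivation:
Start: West
  R (right (90° clockwise)) -> North
  L (left (90° counter-clockwise)) -> West
  R (right (90° clockwise)) -> North
  U (U-turn (180°)) -> South
  L (left (90° counter-clockwise)) -> East
  L (left (90° counter-clockwise)) -> North
  R (right (90° clockwise)) -> East
  R (right (90° clockwise)) -> South
  L (left (90° counter-clockwise)) -> East
  U (U-turn (180°)) -> West
Final: West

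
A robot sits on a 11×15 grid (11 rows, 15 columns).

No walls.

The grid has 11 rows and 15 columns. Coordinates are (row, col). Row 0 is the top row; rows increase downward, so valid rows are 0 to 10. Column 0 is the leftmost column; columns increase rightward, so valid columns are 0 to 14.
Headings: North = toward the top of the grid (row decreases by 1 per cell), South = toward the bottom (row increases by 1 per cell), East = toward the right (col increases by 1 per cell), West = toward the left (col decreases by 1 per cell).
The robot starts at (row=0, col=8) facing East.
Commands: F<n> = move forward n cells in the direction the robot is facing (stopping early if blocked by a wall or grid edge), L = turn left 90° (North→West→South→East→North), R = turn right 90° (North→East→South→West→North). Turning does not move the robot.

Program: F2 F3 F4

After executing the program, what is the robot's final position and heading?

Start: (row=0, col=8), facing East
  F2: move forward 2, now at (row=0, col=10)
  F3: move forward 3, now at (row=0, col=13)
  F4: move forward 1/4 (blocked), now at (row=0, col=14)
Final: (row=0, col=14), facing East

Answer: Final position: (row=0, col=14), facing East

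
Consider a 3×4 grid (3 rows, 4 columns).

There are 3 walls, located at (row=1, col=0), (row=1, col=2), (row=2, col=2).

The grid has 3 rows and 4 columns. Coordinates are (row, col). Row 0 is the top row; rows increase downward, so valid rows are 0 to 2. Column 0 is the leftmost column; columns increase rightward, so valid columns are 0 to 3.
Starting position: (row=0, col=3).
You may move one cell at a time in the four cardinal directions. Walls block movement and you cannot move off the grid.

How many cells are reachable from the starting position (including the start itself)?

Answer: Reachable cells: 9

Derivation:
BFS flood-fill from (row=0, col=3):
  Distance 0: (row=0, col=3)
  Distance 1: (row=0, col=2), (row=1, col=3)
  Distance 2: (row=0, col=1), (row=2, col=3)
  Distance 3: (row=0, col=0), (row=1, col=1)
  Distance 4: (row=2, col=1)
  Distance 5: (row=2, col=0)
Total reachable: 9 (grid has 9 open cells total)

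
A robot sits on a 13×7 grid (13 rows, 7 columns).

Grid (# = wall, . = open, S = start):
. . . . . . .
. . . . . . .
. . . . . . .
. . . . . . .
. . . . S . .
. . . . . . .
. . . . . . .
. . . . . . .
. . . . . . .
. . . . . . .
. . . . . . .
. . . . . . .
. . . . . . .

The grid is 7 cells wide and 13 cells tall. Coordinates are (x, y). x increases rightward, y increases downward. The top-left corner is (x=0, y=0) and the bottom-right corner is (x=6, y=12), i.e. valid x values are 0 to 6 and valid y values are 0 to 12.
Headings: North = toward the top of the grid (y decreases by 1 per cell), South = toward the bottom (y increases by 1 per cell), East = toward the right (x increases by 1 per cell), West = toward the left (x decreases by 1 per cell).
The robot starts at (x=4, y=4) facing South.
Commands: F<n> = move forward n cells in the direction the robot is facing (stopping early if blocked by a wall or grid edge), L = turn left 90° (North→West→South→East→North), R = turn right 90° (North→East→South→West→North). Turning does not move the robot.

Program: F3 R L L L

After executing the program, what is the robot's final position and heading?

Start: (x=4, y=4), facing South
  F3: move forward 3, now at (x=4, y=7)
  R: turn right, now facing West
  L: turn left, now facing South
  L: turn left, now facing East
  L: turn left, now facing North
Final: (x=4, y=7), facing North

Answer: Final position: (x=4, y=7), facing North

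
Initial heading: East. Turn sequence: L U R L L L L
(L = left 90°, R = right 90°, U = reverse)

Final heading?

Start: East
  L (left (90° counter-clockwise)) -> North
  U (U-turn (180°)) -> South
  R (right (90° clockwise)) -> West
  L (left (90° counter-clockwise)) -> South
  L (left (90° counter-clockwise)) -> East
  L (left (90° counter-clockwise)) -> North
  L (left (90° counter-clockwise)) -> West
Final: West

Answer: Final heading: West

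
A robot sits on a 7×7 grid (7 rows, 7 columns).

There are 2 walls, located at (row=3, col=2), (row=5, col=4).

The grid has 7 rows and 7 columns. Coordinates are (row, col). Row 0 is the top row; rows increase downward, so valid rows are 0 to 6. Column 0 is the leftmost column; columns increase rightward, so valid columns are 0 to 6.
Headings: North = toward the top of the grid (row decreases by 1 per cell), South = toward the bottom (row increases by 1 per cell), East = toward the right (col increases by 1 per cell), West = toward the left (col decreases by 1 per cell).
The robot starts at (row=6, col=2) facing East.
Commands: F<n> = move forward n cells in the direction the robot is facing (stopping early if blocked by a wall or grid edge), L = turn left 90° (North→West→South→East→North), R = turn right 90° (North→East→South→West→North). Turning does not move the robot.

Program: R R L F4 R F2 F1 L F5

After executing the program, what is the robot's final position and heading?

Start: (row=6, col=2), facing East
  R: turn right, now facing South
  R: turn right, now facing West
  L: turn left, now facing South
  F4: move forward 0/4 (blocked), now at (row=6, col=2)
  R: turn right, now facing West
  F2: move forward 2, now at (row=6, col=0)
  F1: move forward 0/1 (blocked), now at (row=6, col=0)
  L: turn left, now facing South
  F5: move forward 0/5 (blocked), now at (row=6, col=0)
Final: (row=6, col=0), facing South

Answer: Final position: (row=6, col=0), facing South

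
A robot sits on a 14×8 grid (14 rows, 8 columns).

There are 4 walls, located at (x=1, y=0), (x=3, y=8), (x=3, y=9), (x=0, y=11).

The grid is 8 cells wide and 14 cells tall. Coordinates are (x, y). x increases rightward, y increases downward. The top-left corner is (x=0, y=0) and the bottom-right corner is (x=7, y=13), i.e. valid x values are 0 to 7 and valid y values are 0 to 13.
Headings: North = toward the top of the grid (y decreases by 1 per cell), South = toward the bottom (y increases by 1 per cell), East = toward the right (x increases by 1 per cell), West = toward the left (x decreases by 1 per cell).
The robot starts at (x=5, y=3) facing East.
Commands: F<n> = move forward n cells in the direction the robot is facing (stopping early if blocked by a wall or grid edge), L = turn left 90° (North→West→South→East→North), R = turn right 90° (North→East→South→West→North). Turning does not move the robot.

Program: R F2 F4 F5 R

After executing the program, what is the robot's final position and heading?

Answer: Final position: (x=5, y=13), facing West

Derivation:
Start: (x=5, y=3), facing East
  R: turn right, now facing South
  F2: move forward 2, now at (x=5, y=5)
  F4: move forward 4, now at (x=5, y=9)
  F5: move forward 4/5 (blocked), now at (x=5, y=13)
  R: turn right, now facing West
Final: (x=5, y=13), facing West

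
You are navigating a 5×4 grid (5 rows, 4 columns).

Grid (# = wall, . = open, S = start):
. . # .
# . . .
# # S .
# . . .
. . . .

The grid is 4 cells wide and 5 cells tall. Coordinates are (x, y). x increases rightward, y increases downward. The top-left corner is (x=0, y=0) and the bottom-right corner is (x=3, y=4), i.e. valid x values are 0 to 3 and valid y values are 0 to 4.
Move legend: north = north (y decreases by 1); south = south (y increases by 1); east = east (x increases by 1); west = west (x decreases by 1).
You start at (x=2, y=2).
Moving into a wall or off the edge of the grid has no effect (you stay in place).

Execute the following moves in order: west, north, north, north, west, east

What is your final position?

Answer: Final position: (x=2, y=1)

Derivation:
Start: (x=2, y=2)
  west (west): blocked, stay at (x=2, y=2)
  north (north): (x=2, y=2) -> (x=2, y=1)
  north (north): blocked, stay at (x=2, y=1)
  north (north): blocked, stay at (x=2, y=1)
  west (west): (x=2, y=1) -> (x=1, y=1)
  east (east): (x=1, y=1) -> (x=2, y=1)
Final: (x=2, y=1)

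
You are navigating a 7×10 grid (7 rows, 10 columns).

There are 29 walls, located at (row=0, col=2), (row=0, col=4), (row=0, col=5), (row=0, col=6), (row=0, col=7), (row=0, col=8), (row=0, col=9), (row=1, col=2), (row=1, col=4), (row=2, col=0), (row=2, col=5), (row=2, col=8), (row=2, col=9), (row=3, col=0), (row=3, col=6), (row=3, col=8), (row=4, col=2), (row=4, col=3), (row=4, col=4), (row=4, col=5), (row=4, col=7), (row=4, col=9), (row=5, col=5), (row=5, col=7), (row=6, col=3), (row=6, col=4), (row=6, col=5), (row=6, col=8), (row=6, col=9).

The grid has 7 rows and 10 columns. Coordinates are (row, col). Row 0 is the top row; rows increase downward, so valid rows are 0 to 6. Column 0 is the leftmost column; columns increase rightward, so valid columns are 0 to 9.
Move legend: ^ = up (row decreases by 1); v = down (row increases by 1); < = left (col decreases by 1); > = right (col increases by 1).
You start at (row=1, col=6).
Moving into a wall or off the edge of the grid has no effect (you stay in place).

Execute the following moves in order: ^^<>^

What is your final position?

Start: (row=1, col=6)
  ^ (up): blocked, stay at (row=1, col=6)
  ^ (up): blocked, stay at (row=1, col=6)
  < (left): (row=1, col=6) -> (row=1, col=5)
  > (right): (row=1, col=5) -> (row=1, col=6)
  ^ (up): blocked, stay at (row=1, col=6)
Final: (row=1, col=6)

Answer: Final position: (row=1, col=6)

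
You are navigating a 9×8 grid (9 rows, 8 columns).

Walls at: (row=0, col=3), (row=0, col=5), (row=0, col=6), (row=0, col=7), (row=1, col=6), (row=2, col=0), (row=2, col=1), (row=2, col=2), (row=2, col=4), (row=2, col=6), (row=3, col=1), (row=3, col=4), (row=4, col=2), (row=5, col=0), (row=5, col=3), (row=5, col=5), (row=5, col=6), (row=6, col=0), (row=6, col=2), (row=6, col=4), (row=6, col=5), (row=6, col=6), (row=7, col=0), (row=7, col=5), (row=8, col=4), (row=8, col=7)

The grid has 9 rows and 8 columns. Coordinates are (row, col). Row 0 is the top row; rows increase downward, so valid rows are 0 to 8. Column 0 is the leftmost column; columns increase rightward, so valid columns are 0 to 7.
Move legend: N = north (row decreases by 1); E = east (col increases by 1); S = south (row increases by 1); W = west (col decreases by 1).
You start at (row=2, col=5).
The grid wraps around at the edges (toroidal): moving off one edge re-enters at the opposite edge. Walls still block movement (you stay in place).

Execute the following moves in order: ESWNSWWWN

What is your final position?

Answer: Final position: (row=2, col=5)

Derivation:
Start: (row=2, col=5)
  E (east): blocked, stay at (row=2, col=5)
  S (south): (row=2, col=5) -> (row=3, col=5)
  W (west): blocked, stay at (row=3, col=5)
  N (north): (row=3, col=5) -> (row=2, col=5)
  S (south): (row=2, col=5) -> (row=3, col=5)
  [×3]W (west): blocked, stay at (row=3, col=5)
  N (north): (row=3, col=5) -> (row=2, col=5)
Final: (row=2, col=5)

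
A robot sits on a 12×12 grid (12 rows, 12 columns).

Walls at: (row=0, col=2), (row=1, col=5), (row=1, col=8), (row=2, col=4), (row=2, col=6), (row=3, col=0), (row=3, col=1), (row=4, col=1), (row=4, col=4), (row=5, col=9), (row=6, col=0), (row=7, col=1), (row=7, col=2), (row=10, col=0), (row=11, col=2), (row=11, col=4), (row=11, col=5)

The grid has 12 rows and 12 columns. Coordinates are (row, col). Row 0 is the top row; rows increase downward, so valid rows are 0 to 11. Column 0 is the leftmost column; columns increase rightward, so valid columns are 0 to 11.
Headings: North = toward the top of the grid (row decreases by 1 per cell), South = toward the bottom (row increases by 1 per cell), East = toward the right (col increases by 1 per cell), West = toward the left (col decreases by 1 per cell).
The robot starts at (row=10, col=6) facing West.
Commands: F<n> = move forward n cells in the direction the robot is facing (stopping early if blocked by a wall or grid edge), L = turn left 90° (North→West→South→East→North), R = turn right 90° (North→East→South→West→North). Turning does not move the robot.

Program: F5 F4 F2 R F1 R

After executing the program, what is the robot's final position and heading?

Answer: Final position: (row=9, col=1), facing East

Derivation:
Start: (row=10, col=6), facing West
  F5: move forward 5, now at (row=10, col=1)
  F4: move forward 0/4 (blocked), now at (row=10, col=1)
  F2: move forward 0/2 (blocked), now at (row=10, col=1)
  R: turn right, now facing North
  F1: move forward 1, now at (row=9, col=1)
  R: turn right, now facing East
Final: (row=9, col=1), facing East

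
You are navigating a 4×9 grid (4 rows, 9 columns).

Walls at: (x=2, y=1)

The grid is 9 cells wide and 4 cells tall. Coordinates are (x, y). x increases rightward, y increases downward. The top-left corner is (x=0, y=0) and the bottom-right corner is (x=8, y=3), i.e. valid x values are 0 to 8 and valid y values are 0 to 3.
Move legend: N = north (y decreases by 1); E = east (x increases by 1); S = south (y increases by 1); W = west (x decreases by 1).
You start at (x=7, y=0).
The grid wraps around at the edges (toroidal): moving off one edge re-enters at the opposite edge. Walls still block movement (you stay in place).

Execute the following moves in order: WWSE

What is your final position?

Start: (x=7, y=0)
  W (west): (x=7, y=0) -> (x=6, y=0)
  W (west): (x=6, y=0) -> (x=5, y=0)
  S (south): (x=5, y=0) -> (x=5, y=1)
  E (east): (x=5, y=1) -> (x=6, y=1)
Final: (x=6, y=1)

Answer: Final position: (x=6, y=1)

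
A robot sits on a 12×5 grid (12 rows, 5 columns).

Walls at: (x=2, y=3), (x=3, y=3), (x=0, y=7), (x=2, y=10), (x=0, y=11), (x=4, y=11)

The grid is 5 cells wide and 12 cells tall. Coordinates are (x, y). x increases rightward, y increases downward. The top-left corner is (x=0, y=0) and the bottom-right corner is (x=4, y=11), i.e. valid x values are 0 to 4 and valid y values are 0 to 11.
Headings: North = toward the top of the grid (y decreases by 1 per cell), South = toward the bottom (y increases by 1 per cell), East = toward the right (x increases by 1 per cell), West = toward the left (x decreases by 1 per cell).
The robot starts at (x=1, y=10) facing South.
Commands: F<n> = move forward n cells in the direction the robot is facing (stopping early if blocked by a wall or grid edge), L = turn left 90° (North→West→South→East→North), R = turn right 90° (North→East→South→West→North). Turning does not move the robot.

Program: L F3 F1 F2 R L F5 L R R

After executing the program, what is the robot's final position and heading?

Answer: Final position: (x=1, y=10), facing South

Derivation:
Start: (x=1, y=10), facing South
  L: turn left, now facing East
  F3: move forward 0/3 (blocked), now at (x=1, y=10)
  F1: move forward 0/1 (blocked), now at (x=1, y=10)
  F2: move forward 0/2 (blocked), now at (x=1, y=10)
  R: turn right, now facing South
  L: turn left, now facing East
  F5: move forward 0/5 (blocked), now at (x=1, y=10)
  L: turn left, now facing North
  R: turn right, now facing East
  R: turn right, now facing South
Final: (x=1, y=10), facing South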